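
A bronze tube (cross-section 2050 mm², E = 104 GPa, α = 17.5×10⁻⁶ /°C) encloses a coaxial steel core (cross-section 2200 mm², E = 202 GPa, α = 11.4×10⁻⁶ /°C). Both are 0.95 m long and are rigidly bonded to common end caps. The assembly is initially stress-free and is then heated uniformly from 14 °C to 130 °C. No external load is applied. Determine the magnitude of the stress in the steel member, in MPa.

Both members must finish at the same length. With the larger α, the bronze tends to over-expand; the plates restrain it, putting the bronze in compression and the steel in tension. With no external load the two internal forces are equal and opposite, magnitude P.
Setting the final lengths equal and cancelling L: (α₁ − α₂)ΔT = P/(A₁E₁) + P/(A₂E₂).
|α₁ − α₂|·ΔT = 6.1×10⁻⁶ × 116 = 0.0007076.
1/(A₁E₁) + 1/(A₂E₂) = 1/(2050×104×10³) + 1/(2200×202×10³) = 6.941×10⁻⁹ N⁻¹.
P = 0.0007076 / 6.941×10⁻⁹ = 102000 N = 102 kN.
σ_{steel} = P/A₂ = 102000/2200 = 46.34 MPa, tensile.

σ ≈ 46.3 MPa (tensile)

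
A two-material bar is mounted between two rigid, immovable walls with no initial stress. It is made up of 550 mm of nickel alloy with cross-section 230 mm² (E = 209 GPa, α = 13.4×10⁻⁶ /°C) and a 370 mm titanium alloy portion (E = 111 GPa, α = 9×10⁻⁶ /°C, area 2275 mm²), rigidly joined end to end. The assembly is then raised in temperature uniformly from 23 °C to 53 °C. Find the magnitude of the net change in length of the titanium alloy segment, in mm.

Free thermal expansion of the whole bar: Σ αᵢΔT Lᵢ = 13.4×10⁻⁶×30×550 + 9×10⁻⁶×30×370 = 0.321 mm.
The walls prevent any net length change, so an axial force P (same in every segment) develops. Compatibility: P · Σ Lᵢ/(AᵢEᵢ) = δ_free.
The series flexibility is Σ Lᵢ/(AᵢEᵢ) = 550/(230×209×10³) + 370/(2275×111×10³) = 1.291×10⁻⁵ mm/N.
So P = 0.321 / 1.291×10⁻⁵ = 24.87 kN, compressive.
For the titanium alloy segment, free thermal change = 9×10⁻⁶×30×370 = 0.0999 mm and elastic change from P = 24870×370/(2275×111×10³) = 0.03644 mm; these oppose, so the net change is 0.0635 mm (segment lengthens).

|ΔL| ≈ 0.0635 mm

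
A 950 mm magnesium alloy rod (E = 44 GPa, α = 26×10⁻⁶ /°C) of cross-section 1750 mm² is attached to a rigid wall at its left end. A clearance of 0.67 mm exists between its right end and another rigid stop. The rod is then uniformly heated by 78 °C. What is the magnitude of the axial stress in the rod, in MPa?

Unrestrained expansion: δ_free = αΔT L = 26×10⁻⁶ × 78 × 950 = 1.927 mm.
The gap closes (δ_free > 0.67 mm) and the wall then resists a further 1.927 − 0.67 = 1.257 mm of expansion.
That suppressed elongation corresponds to σ = E·Δ/L = 44×10³ × 1.257/950 = 58.2 MPa.

σ ≈ 58.2 MPa (compressive)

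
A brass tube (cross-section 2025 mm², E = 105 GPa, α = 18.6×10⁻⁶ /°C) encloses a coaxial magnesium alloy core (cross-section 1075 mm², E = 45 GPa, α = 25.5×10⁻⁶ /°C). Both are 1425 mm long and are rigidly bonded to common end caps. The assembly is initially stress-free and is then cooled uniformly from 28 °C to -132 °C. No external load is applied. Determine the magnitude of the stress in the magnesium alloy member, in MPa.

The magnesium alloy has the larger α, so on cooling it would change length more than the brass if both were free. The rigid plates force a common final length, so the magnesium alloy is put into tension and the brass into compression, with equal and opposite forces P (no external load).
Setting the final lengths equal and cancelling L: (α₁ − α₂)ΔT = P/(A₁E₁) + P/(A₂E₂).
|α₁ − α₂|·ΔT = 6.9×10⁻⁶ × 160 = 0.001104.
1/(A₁E₁) + 1/(A₂E₂) = 1/(2025×105×10³) + 1/(1075×45×10³) = 2.537×10⁻⁸ N⁻¹.
P = 0.001104 / 2.537×10⁻⁸ = 43510 N = 43.51 kN.
σ_{magnesium alloy} = P/A₂ = 43510/1075 = 40.47 MPa, tensile.

σ ≈ 40.5 MPa (tensile)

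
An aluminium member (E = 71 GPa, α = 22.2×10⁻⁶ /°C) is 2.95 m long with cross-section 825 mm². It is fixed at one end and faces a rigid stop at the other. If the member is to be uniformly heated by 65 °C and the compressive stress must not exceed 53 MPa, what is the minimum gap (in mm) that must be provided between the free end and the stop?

g ≈ 2.05 mm

Free expansion if unrestrained: δ_free = αΔT L = 22.2×10⁻⁶ × 65 × 2950 = 4.257 mm.
A stress of 53 MPa corresponds to the wall pushing the member back by σL/E = 53×2950/(71×10³) = 2.202 mm.
So the gap has to take up the difference, g_min = δ_free − σL/E = 4.257 − 2.202 = 2.055 mm.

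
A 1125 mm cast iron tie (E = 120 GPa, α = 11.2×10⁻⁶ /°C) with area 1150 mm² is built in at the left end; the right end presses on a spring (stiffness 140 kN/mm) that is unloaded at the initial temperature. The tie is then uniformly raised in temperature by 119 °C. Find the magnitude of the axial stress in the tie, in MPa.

If the spring were absent the tie would lengthen by αΔT L = 11.2×10⁻⁶ × 119 × 1125 = 1.499 mm.
With a force P in the spring, the elastic change of the tie is PL/(AE) and that of the spring is P/k; compatibility requires their sum to equal δ_free.
So P = δ_free / [L/(AE) + 1/k] = 1.499 / [ 1125/(1150×120×10³) + 1/(140×10³) ].
P = 1.499 / 1.53×10⁻⁵ = 98030 N.
σ = P/A = 98030/1150 = 85.25 MPa.

σ ≈ 85.2 MPa (compressive)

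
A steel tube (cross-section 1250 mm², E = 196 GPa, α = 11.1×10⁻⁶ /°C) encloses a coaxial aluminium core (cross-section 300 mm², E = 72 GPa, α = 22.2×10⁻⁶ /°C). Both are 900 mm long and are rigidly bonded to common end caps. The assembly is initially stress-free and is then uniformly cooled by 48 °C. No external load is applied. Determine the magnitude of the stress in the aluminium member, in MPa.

Both members must finish at the same length. With the larger α, the aluminium tends to over-contract; the plates restrain it, putting the aluminium in tension and the steel in compression. With no external load the two internal forces are equal and opposite, magnitude P.
Equating the net (thermal + elastic) strains gives |α₁ − α₂|·ΔT = P·[1/(A₁E₁) + 1/(A₂E₂)].
|α₁ − α₂|·ΔT = 11.1×10⁻⁶ × 48 = 0.0005328.
1/(A₁E₁) + 1/(A₂E₂) = 1/(1250×196×10³) + 1/(300×72×10³) = 5.038×10⁻⁸ N⁻¹.
So P = 0.0005328 / 5.038×10⁻⁸ = 10.58 kN.
σ_{aluminium} = P/A₂ = 10580/300 = 35.25 MPa, tensile.

σ ≈ 35.3 MPa (tensile)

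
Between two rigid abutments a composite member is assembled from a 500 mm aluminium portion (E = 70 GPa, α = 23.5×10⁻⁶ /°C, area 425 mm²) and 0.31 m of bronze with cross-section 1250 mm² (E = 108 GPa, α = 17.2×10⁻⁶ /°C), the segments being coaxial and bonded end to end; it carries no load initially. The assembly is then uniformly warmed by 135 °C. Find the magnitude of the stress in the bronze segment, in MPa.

Free thermal expansion of the whole bar: Σ αᵢΔT Lᵢ = 23.5×10⁻⁶×135×500 + 17.2×10⁻⁶×135×310 = 2.306 mm.
The walls prevent any net length change, so an axial force P (same in every segment) develops. Compatibility: P · Σ Lᵢ/(AᵢEᵢ) = δ_free.
The series flexibility is Σ Lᵢ/(AᵢEᵢ) = 500/(425×70×10³) + 310/(1250×108×10³) = 1.91×10⁻⁵ mm/N.
So P = 2.306 / 1.91×10⁻⁵ = 120.7 kN, compressive.
σ_{bronze} = P / A = 120700 / 1250 = 96.57 MPa.

σ ≈ 96.6 MPa (compressive)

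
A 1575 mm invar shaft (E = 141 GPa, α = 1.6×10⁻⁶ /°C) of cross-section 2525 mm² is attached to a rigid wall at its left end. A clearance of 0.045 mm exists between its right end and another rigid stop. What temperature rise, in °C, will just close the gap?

ΔT ≈ 17.9 °C

Contact occurs when the free expansion equals the gap: αΔT L = 0.045 mm.
ΔT = 0.045 / (1.6×10⁻⁶ × 1575) = 17.86 °C.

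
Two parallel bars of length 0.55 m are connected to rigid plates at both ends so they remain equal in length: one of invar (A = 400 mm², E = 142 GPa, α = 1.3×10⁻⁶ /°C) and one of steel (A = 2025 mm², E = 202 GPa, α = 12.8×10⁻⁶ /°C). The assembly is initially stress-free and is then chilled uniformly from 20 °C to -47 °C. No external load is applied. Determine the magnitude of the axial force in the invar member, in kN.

P ≈ 38.4 kN (compressive in the invar)

The steel has the larger α, so on cooling it would change length more than the invar if both were free. The rigid plates force a common final length, so the steel is put into tension and the invar into compression, with equal and opposite forces P (no external load).
Setting the final lengths equal and cancelling L: (α₁ − α₂)ΔT = P/(A₁E₁) + P/(A₂E₂).
|α₁ − α₂|·ΔT = 11.5×10⁻⁶ × 67 = 0.0007705.
1/(A₁E₁) + 1/(A₂E₂) = 1/(400×142×10³) + 1/(2025×202×10³) = 2.005×10⁻⁸ N⁻¹.
P = 0.0007705 / 2.005×10⁻⁸ = 38430 N = 38.43 kN.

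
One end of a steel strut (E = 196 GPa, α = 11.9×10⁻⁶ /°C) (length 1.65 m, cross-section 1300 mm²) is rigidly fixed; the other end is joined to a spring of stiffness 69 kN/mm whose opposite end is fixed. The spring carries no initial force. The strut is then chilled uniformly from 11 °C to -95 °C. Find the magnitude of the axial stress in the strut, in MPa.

σ ≈ 76.4 MPa (tensile)

The unrestrained thermal change is αΔT L = 11.9×10⁻⁶ × 106 × 1650 = 2.081 mm.
Let P be the tensile force in the spring. The strut extends elastically by PL/(AE) and the spring stretches by P/k; together these equal δ_free.
P [ L/(AE) + 1/k ] = δ_free → P [ 1650/(1300×196×10³) + 1/(69×10³) ] = 2.081.
P = 2.081 / 2.097×10⁻⁵ = 99260 N.
σ = P/A = 99260/1300 = 76.35 MPa.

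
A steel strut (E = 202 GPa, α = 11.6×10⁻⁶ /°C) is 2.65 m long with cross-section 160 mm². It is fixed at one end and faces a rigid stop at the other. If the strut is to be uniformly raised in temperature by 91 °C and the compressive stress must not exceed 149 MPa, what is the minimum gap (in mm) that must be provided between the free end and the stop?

Free expansion if unrestrained: δ_free = αΔT L = 11.6×10⁻⁶ × 91 × 2650 = 2.797 mm.
A stress of 149 MPa corresponds to the wall pushing the strut back by σL/E = 149×2650/(202×10³) = 1.955 mm.
So the gap has to take up the difference, g_min = δ_free − σL/E = 2.797 − 1.955 = 0.8426 mm.

g ≈ 0.843 mm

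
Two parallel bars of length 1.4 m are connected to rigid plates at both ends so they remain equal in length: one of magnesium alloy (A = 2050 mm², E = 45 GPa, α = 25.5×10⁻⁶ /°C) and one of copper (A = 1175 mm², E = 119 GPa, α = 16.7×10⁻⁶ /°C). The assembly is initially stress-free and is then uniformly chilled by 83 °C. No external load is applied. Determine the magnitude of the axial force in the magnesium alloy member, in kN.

Both members must finish at the same length. With the larger α, the magnesium alloy tends to over-contract; the plates restrain it, putting the magnesium alloy in tension and the copper in compression. With no external load the two internal forces are equal and opposite, magnitude P.
Setting the final lengths equal and cancelling L: (α₁ − α₂)ΔT = P/(A₁E₁) + P/(A₂E₂).
|α₁ − α₂|·ΔT = 8.8×10⁻⁶ × 83 = 0.0007304.
1/(A₁E₁) + 1/(A₂E₂) = 1/(2050×45×10³) + 1/(1175×119×10³) = 1.799×10⁻⁸ N⁻¹.
P = 0.0007304 / 1.799×10⁻⁸ = 40600 N = 40.6 kN.

P ≈ 40.6 kN (tensile in the magnesium alloy)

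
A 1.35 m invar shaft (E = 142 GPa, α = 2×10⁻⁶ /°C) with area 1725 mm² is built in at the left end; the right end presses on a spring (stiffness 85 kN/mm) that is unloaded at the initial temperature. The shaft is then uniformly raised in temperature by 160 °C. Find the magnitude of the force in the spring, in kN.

If the spring were absent the shaft would lengthen by αΔT L = 2×10⁻⁶ × 160 × 1350 = 0.432 mm.
With a force P in the spring, the elastic change of the shaft is PL/(AE) and that of the spring is P/k; compatibility requires their sum to equal δ_free.
So P = δ_free / [L/(AE) + 1/k] = 0.432 / [ 1350/(1725×142×10³) + 1/(85×10³) ].
P = 0.432 / 1.728×10⁻⁵ = 25010 N.

P ≈ 25 kN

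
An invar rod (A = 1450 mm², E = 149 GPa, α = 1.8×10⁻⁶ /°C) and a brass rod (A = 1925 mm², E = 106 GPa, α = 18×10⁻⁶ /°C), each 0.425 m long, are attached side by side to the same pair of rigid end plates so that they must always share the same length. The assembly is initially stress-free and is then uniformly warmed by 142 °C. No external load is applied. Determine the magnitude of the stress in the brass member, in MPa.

The brass has the larger α, so on heating it would change length more than the invar if both were free. The rigid plates force a common final length, so the brass is put into compression and the invar into tension, with equal and opposite forces P (no external load).
Equating the net (thermal + elastic) strains gives |α₁ − α₂|·ΔT = P·[1/(A₁E₁) + 1/(A₂E₂)].
|α₁ − α₂|·ΔT = 16.2×10⁻⁶ × 142 = 0.0023.
1/(A₁E₁) + 1/(A₂E₂) = 1/(1450×149×10³) + 1/(1925×106×10³) = 9.529×10⁻⁹ N⁻¹.
P = 0.0023 / 9.529×10⁻⁹ = 241400 N = 241.4 kN.
σ_{brass} = P/A₂ = 241400/1925 = 125.4 MPa, compressive.

σ ≈ 125 MPa (compressive)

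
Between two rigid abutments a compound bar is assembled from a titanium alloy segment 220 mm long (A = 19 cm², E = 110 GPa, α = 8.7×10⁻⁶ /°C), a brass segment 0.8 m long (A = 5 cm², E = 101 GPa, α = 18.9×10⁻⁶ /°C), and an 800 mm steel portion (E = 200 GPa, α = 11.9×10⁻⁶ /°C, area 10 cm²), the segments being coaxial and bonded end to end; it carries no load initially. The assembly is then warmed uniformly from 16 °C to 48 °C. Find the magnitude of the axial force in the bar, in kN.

P ≈ 40.7 kN (compressive)

If the supports were absent, the total length change would be Σ αᵢΔT Lᵢ = 8.7×10⁻⁶×32×220 + 18.9×10⁻⁶×32×800 + 11.9×10⁻⁶×32×800 = 0.8497 mm.
The walls prevent any net length change, so an axial force P (same in every segment) develops. Compatibility: P · Σ Lᵢ/(AᵢEᵢ) = δ_free.
Σ Lᵢ/(AᵢEᵢ) = 220/(1900×110×10³) + 800/(500×101×10³) + 800/(1000×200×10³) = 2.089×10⁻⁵ mm/N.
So P = 0.8497 / 2.089×10⁻⁵ = 40.67 kN, compressive.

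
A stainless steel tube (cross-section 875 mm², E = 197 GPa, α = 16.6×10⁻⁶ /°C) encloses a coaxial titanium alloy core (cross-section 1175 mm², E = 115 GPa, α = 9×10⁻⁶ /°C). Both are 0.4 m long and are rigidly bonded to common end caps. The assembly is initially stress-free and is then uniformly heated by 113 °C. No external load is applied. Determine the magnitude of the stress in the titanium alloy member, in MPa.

σ ≈ 55.4 MPa (tensile)

Both members must finish at the same length. With the larger α, the stainless steel tends to over-expand; the plates restrain it, putting the stainless steel in compression and the titanium alloy in tension. With no external load the two internal forces are equal and opposite, magnitude P.
Equating the net (thermal + elastic) strains gives |α₁ − α₂|·ΔT = P·[1/(A₁E₁) + 1/(A₂E₂)].
|α₁ − α₂|·ΔT = 7.6×10⁻⁶ × 113 = 0.0008588.
1/(A₁E₁) + 1/(A₂E₂) = 1/(875×197×10³) + 1/(1175×115×10³) = 1.32×10⁻⁸ N⁻¹.
P = 0.0008588 / 1.32×10⁻⁸ = 65050 N = 65.05 kN.
σ_{titanium alloy} = P/A₂ = 65050/1175 = 55.36 MPa, tensile.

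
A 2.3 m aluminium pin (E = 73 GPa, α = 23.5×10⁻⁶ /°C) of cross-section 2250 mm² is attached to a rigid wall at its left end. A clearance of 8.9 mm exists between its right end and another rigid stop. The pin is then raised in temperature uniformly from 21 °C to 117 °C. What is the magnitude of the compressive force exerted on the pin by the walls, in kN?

If the wall were absent the pin would grow by αΔT L = 23.5×10⁻⁶ × 96 × 2300 = 5.189 mm.
Since δ_free = 5.19 mm is less than the 8.9 mm gap, the pin never touches the wall. No axial force develops.

P ≈ 0 kN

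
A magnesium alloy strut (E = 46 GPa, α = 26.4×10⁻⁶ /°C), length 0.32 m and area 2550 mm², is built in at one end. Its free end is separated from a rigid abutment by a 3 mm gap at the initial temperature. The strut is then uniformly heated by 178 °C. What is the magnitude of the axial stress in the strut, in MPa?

σ ≈ 0 MPa

If the wall were absent the strut would grow by αΔT L = 26.4×10⁻⁶ × 178 × 320 = 1.504 mm.
Since δ_free = 1.5 mm is less than the 3 mm gap, the strut never touches the wall. No axial force develops.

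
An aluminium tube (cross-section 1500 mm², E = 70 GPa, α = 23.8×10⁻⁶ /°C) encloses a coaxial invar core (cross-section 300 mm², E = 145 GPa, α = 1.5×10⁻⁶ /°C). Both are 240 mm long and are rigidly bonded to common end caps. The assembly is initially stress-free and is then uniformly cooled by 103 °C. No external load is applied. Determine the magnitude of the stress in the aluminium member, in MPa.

σ ≈ 47.1 MPa (tensile)

The aluminium has the larger α, so on cooling it would change length more than the invar if both were free. The rigid plates force a common final length, so the aluminium is put into tension and the invar into compression, with equal and opposite forces P (no external load).
Setting the final lengths equal and cancelling L: (α₁ − α₂)ΔT = P/(A₁E₁) + P/(A₂E₂).
|α₁ − α₂|·ΔT = 22.3×10⁻⁶ × 103 = 0.002297.
1/(A₁E₁) + 1/(A₂E₂) = 1/(1500×70×10³) + 1/(300×145×10³) = 3.251×10⁻⁸ N⁻¹.
So P = 0.002297 / 3.251×10⁻⁸ = 70.65 kN.
σ_{aluminium} = P/A₁ = 70650/1500 = 47.1 MPa, tensile.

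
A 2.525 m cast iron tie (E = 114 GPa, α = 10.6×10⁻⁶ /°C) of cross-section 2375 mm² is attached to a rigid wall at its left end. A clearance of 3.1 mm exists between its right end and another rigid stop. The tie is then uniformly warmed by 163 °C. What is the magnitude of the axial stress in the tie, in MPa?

σ ≈ 57 MPa (compressive)

Free thermal elongation = αΔT L = 10.6×10⁻⁶ × 163 × 2525 = 4.363 mm.
After closing the 3.1 mm clearance, 4.363 − 3.1 = 1.263 mm of expansion remains to be suppressed by the wall.
Compatibility: PL/(AE) = 1.263 mm, so σ = P/A = E × (1.263/2525) = 57.01 MPa.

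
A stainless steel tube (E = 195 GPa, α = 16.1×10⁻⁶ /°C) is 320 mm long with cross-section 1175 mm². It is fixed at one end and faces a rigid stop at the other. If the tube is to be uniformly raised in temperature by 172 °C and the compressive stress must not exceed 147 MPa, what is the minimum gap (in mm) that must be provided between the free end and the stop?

g ≈ 0.645 mm

With no wall the tube would lengthen by αΔT L = 16.1×10⁻⁶ × 172 × 320 = 0.8861 mm.
A stress of 147 MPa corresponds to the wall pushing the tube back by σL/E = 147×320/(195×10³) = 0.2412 mm.
So the gap has to take up the difference, g_min = δ_free − σL/E = 0.8861 − 0.2412 = 0.6449 mm.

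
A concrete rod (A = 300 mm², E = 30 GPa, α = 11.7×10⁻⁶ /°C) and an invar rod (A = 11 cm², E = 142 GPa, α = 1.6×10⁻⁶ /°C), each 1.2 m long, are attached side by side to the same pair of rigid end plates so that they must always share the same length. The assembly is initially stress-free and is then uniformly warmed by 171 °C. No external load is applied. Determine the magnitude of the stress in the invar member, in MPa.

σ ≈ 13.4 MPa (tensile)

Equilibrium of a rigid end plate with no external load gives equal and opposite internal forces ±P in the two members. Since α_{concrete} > α_{invar}, heating drives the concrete into compression and the invar into tension.
Compatibility of the two members (thermal + elastic change equal): (α₁ − α₂)ΔT = P·[1/(A₁E₁) + 1/(A₂E₂)].
|α₁ − α₂|·ΔT = 10.1×10⁻⁶ × 171 = 0.001727.
1/(A₁E₁) + 1/(A₂E₂) = 1/(300×30×10³) + 1/(1100×142×10³) = 1.175×10⁻⁷ N⁻¹.
So P = 0.001727 / 1.175×10⁻⁷ = 14.7 kN.
σ_{invar} = P/A₂ = 14700/1100 = 13.36 MPa, tensile.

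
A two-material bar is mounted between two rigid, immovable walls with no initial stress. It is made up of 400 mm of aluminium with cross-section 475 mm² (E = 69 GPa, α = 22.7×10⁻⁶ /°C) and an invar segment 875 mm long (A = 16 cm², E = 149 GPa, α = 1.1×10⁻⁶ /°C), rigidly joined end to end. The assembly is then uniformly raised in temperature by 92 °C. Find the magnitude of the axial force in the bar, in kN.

Free thermal expansion of the whole bar: Σ αᵢΔT Lᵢ = 22.7×10⁻⁶×92×400 + 1.1×10⁻⁶×92×875 = 0.9239 mm.
The walls prevent any net length change, so an axial force P (same in every segment) develops. Compatibility: P · Σ Lᵢ/(AᵢEᵢ) = δ_free.
The series flexibility is Σ Lᵢ/(AᵢEᵢ) = 400/(475×69×10³) + 875/(1600×149×10³) = 1.587×10⁻⁵ mm/N.
P = 0.9239 / 1.587×10⁻⁵ = 58200 N = 58.2 kN, compressive.

P ≈ 58.2 kN (compressive)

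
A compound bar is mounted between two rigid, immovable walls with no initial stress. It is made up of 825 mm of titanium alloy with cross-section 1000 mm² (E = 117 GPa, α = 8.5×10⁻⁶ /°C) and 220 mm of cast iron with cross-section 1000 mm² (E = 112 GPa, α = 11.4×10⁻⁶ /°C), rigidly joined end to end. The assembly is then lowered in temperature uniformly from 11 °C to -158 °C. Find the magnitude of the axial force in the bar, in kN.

P ≈ 178 kN (tensile)

With the walls removed the bar would change length by δ_free = Σ αᵢΔT Lᵢ = 8.5×10⁻⁶×169×825 + 11.4×10⁻⁶×169×220 = 1.609 mm.
The rigid supports impose zero overall length change; the single axial force P common to all segments must satisfy P Σ Lᵢ/(AᵢEᵢ) = δ_free.
The series flexibility is Σ Lᵢ/(AᵢEᵢ) = 825/(1000×117×10³) + 220/(1000×112×10³) = 9.016×10⁻⁶ mm/N.
So P = 1.609 / 9.016×10⁻⁶ = 178.5 kN, tensile.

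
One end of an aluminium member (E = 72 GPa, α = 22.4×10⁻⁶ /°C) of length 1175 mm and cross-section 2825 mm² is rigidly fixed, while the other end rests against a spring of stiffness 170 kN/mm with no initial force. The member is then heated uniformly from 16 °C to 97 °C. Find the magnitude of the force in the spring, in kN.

P ≈ 183 kN

If the spring were absent the member would lengthen by αΔT L = 22.4×10⁻⁶ × 81 × 1175 = 2.132 mm.
Let P be the compressive force at the spring. The member shortens elastically by PL/(AE) and the spring compresses by P/k; together these equal δ_free.
So P = δ_free / [L/(AE) + 1/k] = 2.132 / [ 1175/(2825×72×10³) + 1/(170×10³) ].
P = 2.132 / 1.166×10⁻⁵ = 182900 N.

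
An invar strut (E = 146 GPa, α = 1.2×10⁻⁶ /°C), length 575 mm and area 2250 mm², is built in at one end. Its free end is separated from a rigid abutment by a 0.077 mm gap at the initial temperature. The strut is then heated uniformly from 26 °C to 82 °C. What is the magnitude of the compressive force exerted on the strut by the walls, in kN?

P ≈ 0 kN

Unrestrained expansion: δ_free = αΔT L = 1.2×10⁻⁶ × 56 × 575 = 0.03864 mm.
Since δ_free = 0.0386 mm is less than the 0.077 mm gap, the strut never touches the wall. No axial force develops.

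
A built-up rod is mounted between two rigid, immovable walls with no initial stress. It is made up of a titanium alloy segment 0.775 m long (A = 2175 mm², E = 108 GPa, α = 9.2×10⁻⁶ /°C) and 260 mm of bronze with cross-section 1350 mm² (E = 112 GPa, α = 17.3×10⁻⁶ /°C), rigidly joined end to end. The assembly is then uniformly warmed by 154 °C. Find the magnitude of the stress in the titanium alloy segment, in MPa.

With the walls removed the bar would change length by δ_free = Σ αᵢΔT Lᵢ = 9.2×10⁻⁶×154×775 + 17.3×10⁻⁶×154×260 = 1.791 mm.
Since the ends are fixed, an axial force P builds up, equal in every segment, with P · Σ Lᵢ/(AᵢEᵢ) = δ_free.
Σ Lᵢ/(AᵢEᵢ) = 775/(2175×108×10³) + 260/(1350×112×10³) = 5.019×10⁻⁶ mm/N.
P = 1.791 / 5.019×10⁻⁶ = 356800 N = 356.8 kN, compressive.
σ_{titanium alloy} = P / A = 356800 / 2175 = 164 MPa.

σ ≈ 164 MPa (compressive)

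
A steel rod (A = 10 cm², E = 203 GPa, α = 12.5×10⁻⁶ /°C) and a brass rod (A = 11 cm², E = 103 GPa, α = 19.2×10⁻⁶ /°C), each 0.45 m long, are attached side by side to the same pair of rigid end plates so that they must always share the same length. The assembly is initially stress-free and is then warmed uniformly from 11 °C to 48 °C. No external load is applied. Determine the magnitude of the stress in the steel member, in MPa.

σ ≈ 18 MPa (tensile)

Both members must finish at the same length. With the larger α, the brass tends to over-expand; the plates restrain it, putting the brass in compression and the steel in tension. With no external load the two internal forces are equal and opposite, magnitude P.
Compatibility of the two members (thermal + elastic change equal): (α₁ − α₂)ΔT = P·[1/(A₁E₁) + 1/(A₂E₂)].
|α₁ − α₂|·ΔT = 6.7×10⁻⁶ × 37 = 0.0002479.
1/(A₁E₁) + 1/(A₂E₂) = 1/(1000×203×10³) + 1/(1100×103×10³) = 1.375×10⁻⁸ N⁻¹.
P = 0.0002479 / 1.375×10⁻⁸ = 18030 N = 18.03 kN.
σ_{steel} = P/A₁ = 18030/1000 = 18.03 MPa, tensile.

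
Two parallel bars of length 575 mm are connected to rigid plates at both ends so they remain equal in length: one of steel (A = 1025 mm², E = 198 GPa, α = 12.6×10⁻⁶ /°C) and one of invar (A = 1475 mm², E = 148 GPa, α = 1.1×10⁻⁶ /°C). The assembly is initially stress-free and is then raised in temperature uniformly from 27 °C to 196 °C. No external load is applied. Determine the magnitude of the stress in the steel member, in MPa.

Both members must finish at the same length. With the larger α, the steel tends to over-expand; the plates restrain it, putting the steel in compression and the invar in tension. With no external load the two internal forces are equal and opposite, magnitude P.
Equating the net (thermal + elastic) strains gives |α₁ − α₂|·ΔT = P·[1/(A₁E₁) + 1/(A₂E₂)].
|α₁ − α₂|·ΔT = 11.5×10⁻⁶ × 169 = 0.001943.
1/(A₁E₁) + 1/(A₂E₂) = 1/(1025×198×10³) + 1/(1475×148×10³) = 9.508×10⁻⁹ N⁻¹.
So P = 0.001943 / 9.508×10⁻⁹ = 204.4 kN.
σ_{steel} = P/A₁ = 204400/1025 = 199.4 MPa, compressive.

σ ≈ 199 MPa (compressive)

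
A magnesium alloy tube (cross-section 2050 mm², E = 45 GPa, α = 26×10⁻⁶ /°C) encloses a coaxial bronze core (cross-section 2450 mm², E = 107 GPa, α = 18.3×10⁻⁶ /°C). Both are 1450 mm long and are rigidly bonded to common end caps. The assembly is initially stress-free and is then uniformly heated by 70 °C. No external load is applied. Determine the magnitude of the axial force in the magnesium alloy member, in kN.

Both members must finish at the same length. With the larger α, the magnesium alloy tends to over-expand; the plates restrain it, putting the magnesium alloy in compression and the bronze in tension. With no external load the two internal forces are equal and opposite, magnitude P.
Equating the net (thermal + elastic) strains gives |α₁ − α₂|·ΔT = P·[1/(A₁E₁) + 1/(A₂E₂)].
|α₁ − α₂|·ΔT = 7.7×10⁻⁶ × 70 = 0.000539.
1/(A₁E₁) + 1/(A₂E₂) = 1/(2050×45×10³) + 1/(2450×107×10³) = 1.465×10⁻⁸ N⁻¹.
So P = 0.000539 / 1.465×10⁻⁸ = 36.78 kN.

P ≈ 36.8 kN (compressive in the magnesium alloy)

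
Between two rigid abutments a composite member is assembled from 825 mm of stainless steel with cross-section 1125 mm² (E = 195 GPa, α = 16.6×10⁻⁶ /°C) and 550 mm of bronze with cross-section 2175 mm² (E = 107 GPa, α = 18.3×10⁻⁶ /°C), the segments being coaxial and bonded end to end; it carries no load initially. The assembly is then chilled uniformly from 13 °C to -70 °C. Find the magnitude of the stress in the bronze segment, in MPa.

σ ≈ 148 MPa (tensile)

Free thermal contraction of the whole bar: Σ αᵢΔT Lᵢ = 16.6×10⁻⁶×83×825 + 18.3×10⁻⁶×83×550 = 1.972 mm.
The rigid supports impose zero overall length change; the single axial force P common to all segments must satisfy P Σ Lᵢ/(AᵢEᵢ) = δ_free.
The series flexibility is Σ Lᵢ/(AᵢEᵢ) = 825/(1125×195×10³) + 550/(2175×107×10³) = 6.124×10⁻⁶ mm/N.
P = 1.972 / 6.124×10⁻⁶ = 322000 N = 322 kN, tensile.
σ_{bronze} = P / A = 322000 / 2175 = 148.1 MPa.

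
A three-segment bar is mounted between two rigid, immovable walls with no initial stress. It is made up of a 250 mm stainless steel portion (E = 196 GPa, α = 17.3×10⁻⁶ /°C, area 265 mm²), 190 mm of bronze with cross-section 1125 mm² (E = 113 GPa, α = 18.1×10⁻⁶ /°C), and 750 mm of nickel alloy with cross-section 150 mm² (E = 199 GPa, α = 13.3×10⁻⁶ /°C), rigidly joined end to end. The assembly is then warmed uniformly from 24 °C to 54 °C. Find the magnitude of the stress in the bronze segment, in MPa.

σ ≈ 15 MPa (compressive)

If the supports were absent, the total length change would be Σ αᵢΔT Lᵢ = 17.3×10⁻⁶×30×250 + 18.1×10⁻⁶×30×190 + 13.3×10⁻⁶×30×750 = 0.5322 mm.
Since the ends are fixed, an axial force P builds up, equal in every segment, with P · Σ Lᵢ/(AᵢEᵢ) = δ_free.
The series flexibility is Σ Lᵢ/(AᵢEᵢ) = 250/(265×196×10³) + 190/(1125×113×10³) + 750/(150×199×10³) = 3.143×10⁻⁵ mm/N.
Hence P = δ_free / Σ(L/AE) = 0.5322/3.143×10⁻⁵ = 16.93 kN (compressive).
σ_{bronze} = P / A = 16930 / 1125 = 15.05 MPa.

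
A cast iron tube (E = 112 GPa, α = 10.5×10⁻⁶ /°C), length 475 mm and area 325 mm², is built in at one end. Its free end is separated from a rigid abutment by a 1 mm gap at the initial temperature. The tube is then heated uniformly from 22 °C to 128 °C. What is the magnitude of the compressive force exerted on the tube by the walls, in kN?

Unrestrained expansion: δ_free = αΔT L = 10.5×10⁻⁶ × 106 × 475 = 0.5287 mm.
Since δ_free = 0.529 mm is less than the 1 mm gap, the tube never touches the wall. No axial force develops.

P ≈ 0 kN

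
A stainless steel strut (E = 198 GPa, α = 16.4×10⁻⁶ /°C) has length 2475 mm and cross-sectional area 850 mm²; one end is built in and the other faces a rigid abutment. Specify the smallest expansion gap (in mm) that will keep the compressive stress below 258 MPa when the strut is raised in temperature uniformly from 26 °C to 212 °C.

Free expansion if unrestrained: δ_free = αΔT L = 16.4×10⁻⁶ × 186 × 2475 = 7.55 mm.
A stress of 258 MPa corresponds to the wall pushing the strut back by σL/E = 258×2475/(198×10³) = 3.225 mm.
So the gap has to take up the difference, g_min = δ_free − σL/E = 7.55 − 3.225 = 4.325 mm.

g ≈ 4.32 mm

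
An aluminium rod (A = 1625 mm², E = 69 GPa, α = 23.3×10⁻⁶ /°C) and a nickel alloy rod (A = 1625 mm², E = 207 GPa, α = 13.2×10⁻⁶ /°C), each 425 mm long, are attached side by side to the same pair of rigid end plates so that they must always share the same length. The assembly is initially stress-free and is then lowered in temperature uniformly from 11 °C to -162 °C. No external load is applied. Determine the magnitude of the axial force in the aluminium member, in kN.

P ≈ 147 kN (tensile in the aluminium)

Equilibrium of a rigid end plate with no external load gives equal and opposite internal forces ±P in the two members. Since α_{aluminium} > α_{nickel alloy}, cooling drives the aluminium into tension and the nickel alloy into compression.
Setting the final lengths equal and cancelling L: (α₁ − α₂)ΔT = P/(A₁E₁) + P/(A₂E₂).
|α₁ − α₂|·ΔT = 10.1×10⁻⁶ × 173 = 0.001747.
1/(A₁E₁) + 1/(A₂E₂) = 1/(1625×69×10³) + 1/(1625×207×10³) = 1.189×10⁻⁸ N⁻¹.
So P = 0.001747 / 1.189×10⁻⁸ = 146.9 kN.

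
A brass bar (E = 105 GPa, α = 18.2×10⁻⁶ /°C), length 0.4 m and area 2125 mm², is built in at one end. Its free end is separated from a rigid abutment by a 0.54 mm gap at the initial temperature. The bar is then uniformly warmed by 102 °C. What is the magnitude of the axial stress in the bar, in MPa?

Unrestrained expansion: δ_free = αΔT L = 18.2×10⁻⁶ × 102 × 400 = 0.7426 mm.
After closing the 0.54 mm clearance, 0.7426 − 0.54 = 0.2026 mm of expansion remains to be suppressed by the wall.
Compatibility: PL/(AE) = 0.2026 mm, so σ = P/A = E × (0.2026/400) = 53.17 MPa.

σ ≈ 53.2 MPa (compressive)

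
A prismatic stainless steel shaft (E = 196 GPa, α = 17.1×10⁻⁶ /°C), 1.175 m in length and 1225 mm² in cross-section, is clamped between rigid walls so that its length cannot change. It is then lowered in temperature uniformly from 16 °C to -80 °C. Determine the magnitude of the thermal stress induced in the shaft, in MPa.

σ ≈ 322 MPa (tensile)

Because both ends are immovable the net strain is zero, and the suppressed thermal strain is αΔT = 17.1×10⁻⁶ × 96 = 1641.6×10⁻⁶.
The stress required to suppress this strain is σ = Eε = 196×10³ × 1641.6×10⁻⁶ = 321.8 MPa, tensile since the shaft is trying to contract.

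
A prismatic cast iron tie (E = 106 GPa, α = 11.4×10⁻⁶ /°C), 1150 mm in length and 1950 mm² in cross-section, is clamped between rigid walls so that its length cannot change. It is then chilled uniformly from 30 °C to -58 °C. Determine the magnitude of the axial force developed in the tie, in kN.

P ≈ 207 kN (tensile)

Full restraint means ε = 0, so the stress is σ = EαΔT = 106×10³ × 11.4×10⁻⁶ × 88 = 106.3 MPa.
Then P = σA = 106.3 × 1950 mm² = 207.4 kN, tensile.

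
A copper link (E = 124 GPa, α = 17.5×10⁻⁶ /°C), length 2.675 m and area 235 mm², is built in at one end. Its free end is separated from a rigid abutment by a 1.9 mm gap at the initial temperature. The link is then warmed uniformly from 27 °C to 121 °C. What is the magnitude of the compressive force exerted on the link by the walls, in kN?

P ≈ 27.2 kN

Free thermal elongation = αΔT L = 17.5×10⁻⁶ × 94 × 2675 = 4.4 mm.
This exceeds the 1.9 mm gap, so the wall pushes back. The portion of expansion that must be recovered elastically is δ_free − gap = 4.4 − 1.9 = 2.5 mm.
So σ = E(δ_free − g)/L = 124×10³ × 2.5/2675 = 115.9 MPa.
Force on the wall = σA = 115.9 × 235 mm² = 27.24 kN.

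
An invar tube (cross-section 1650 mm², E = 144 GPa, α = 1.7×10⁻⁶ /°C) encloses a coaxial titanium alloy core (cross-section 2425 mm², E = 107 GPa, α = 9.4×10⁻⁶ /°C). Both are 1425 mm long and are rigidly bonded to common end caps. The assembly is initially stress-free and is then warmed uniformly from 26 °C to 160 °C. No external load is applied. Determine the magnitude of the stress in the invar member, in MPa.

σ ≈ 77.6 MPa (tensile)

The titanium alloy has the larger α, so on heating it would change length more than the invar if both were free. The rigid plates force a common final length, so the titanium alloy is put into compression and the invar into tension, with equal and opposite forces P (no external load).
Setting the final lengths equal and cancelling L: (α₁ − α₂)ΔT = P/(A₁E₁) + P/(A₂E₂).
|α₁ − α₂|·ΔT = 7.7×10⁻⁶ × 134 = 0.001032.
1/(A₁E₁) + 1/(A₂E₂) = 1/(1650×144×10³) + 1/(2425×107×10³) = 8.063×10⁻⁹ N⁻¹.
So P = 0.001032 / 8.063×10⁻⁹ = 128 kN.
σ_{invar} = P/A₁ = 128000/1650 = 77.56 MPa, tensile.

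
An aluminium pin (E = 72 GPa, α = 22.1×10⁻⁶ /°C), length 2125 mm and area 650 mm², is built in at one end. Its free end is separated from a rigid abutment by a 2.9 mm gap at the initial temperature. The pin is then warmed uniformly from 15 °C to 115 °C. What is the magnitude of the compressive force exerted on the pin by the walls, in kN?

Unrestrained expansion: δ_free = αΔT L = 22.1×10⁻⁶ × 100 × 2125 = 4.696 mm.
After closing the 2.9 mm clearance, 4.696 − 2.9 = 1.796 mm of expansion remains to be suppressed by the wall.
That suppressed elongation corresponds to σ = E·Δ/L = 72×10³ × 1.796/2125 = 60.86 MPa.
Force on the wall = σA = 60.86 × 650 mm² = 39.56 kN.

P ≈ 39.6 kN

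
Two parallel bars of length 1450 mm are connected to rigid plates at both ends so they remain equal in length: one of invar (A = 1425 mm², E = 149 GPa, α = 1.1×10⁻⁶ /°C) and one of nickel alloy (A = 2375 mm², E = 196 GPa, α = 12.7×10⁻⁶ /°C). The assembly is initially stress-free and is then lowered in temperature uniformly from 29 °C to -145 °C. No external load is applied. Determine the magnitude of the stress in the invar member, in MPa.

Both members must finish at the same length. With the larger α, the nickel alloy tends to over-contract; the plates restrain it, putting the nickel alloy in tension and the invar in compression. With no external load the two internal forces are equal and opposite, magnitude P.
Setting the final lengths equal and cancelling L: (α₁ − α₂)ΔT = P/(A₁E₁) + P/(A₂E₂).
|α₁ − α₂|·ΔT = 11.6×10⁻⁶ × 174 = 0.002018.
1/(A₁E₁) + 1/(A₂E₂) = 1/(1425×149×10³) + 1/(2375×196×10³) = 6.858×10⁻⁹ N⁻¹.
P = 0.002018 / 6.858×10⁻⁹ = 294300 N = 294.3 kN.
σ_{invar} = P/A₁ = 294300/1425 = 206.5 MPa, compressive.

σ ≈ 207 MPa (compressive)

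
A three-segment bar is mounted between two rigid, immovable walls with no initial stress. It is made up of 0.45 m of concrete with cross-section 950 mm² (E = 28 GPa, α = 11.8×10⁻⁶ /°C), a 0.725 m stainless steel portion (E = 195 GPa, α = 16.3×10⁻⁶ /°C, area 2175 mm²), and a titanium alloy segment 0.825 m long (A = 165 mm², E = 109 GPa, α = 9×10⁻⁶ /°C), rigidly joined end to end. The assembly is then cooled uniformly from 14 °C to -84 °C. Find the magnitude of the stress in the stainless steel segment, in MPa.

σ ≈ 17.2 MPa (tensile)

Free thermal contraction of the whole bar: Σ αᵢΔT Lᵢ = 11.8×10⁻⁶×98×450 + 16.3×10⁻⁶×98×725 + 9×10⁻⁶×98×825 = 2.406 mm.
Since the ends are fixed, an axial force P builds up, equal in every segment, with P · Σ Lᵢ/(AᵢEᵢ) = δ_free.
Σ Lᵢ/(AᵢEᵢ) = 450/(950×28×10³) + 725/(2175×195×10³) + 825/(165×109×10³) = 6.45×10⁻⁵ mm/N.
So P = 2.406 / 6.45×10⁻⁵ = 37.31 kN, tensile.
σ_{stainless steel} = P / A = 37310 / 2175 = 17.15 MPa.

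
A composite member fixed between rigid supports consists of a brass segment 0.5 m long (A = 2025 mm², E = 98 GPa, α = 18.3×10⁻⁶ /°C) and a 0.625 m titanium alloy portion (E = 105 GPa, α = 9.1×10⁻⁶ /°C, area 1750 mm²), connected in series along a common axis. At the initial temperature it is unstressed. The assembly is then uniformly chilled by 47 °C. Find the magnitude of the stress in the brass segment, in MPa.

With the walls removed the bar would change length by δ_free = Σ αᵢΔT Lᵢ = 18.3×10⁻⁶×47×500 + 9.1×10⁻⁶×47×625 = 0.6974 mm.
The rigid supports impose zero overall length change; the single axial force P common to all segments must satisfy P Σ Lᵢ/(AᵢEᵢ) = δ_free.
The series flexibility is Σ Lᵢ/(AᵢEᵢ) = 500/(2025×98×10³) + 625/(1750×105×10³) = 5.921×10⁻⁶ mm/N.
Hence P = δ_free / Σ(L/AE) = 0.6974/5.921×10⁻⁶ = 117.8 kN (tensile).
σ_{brass} = P / A = 117800 / 2025 = 58.16 MPa.

σ ≈ 58.2 MPa (tensile)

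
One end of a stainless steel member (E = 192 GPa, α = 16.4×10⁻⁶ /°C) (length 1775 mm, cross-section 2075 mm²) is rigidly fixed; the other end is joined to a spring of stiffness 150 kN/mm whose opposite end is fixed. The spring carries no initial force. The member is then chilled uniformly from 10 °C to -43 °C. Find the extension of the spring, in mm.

δ ≈ 0.925 mm

The unrestrained thermal change is αΔT L = 16.4×10⁻⁶ × 53 × 1775 = 1.543 mm.
With a force P in the spring, the elastic change of the member is PL/(AE) and that of the spring is P/k; compatibility requires their sum to equal δ_free.
So P = δ_free / [L/(AE) + 1/k] = 1.543 / [ 1775/(2075×192×10³) + 1/(150×10³) ].
P = 1.543 / 1.112×10⁻⁵ = 138700 N.
Spring extension = P/k = 138700/(150×10³) = 0.9248 mm.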